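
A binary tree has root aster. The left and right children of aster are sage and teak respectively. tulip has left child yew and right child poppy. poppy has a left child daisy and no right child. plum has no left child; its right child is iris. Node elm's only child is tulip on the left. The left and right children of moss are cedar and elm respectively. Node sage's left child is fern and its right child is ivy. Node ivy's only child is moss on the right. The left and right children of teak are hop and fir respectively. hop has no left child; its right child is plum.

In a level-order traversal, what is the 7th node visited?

Level-order visits nodes level by level from the root, left to right within each level.
Level 0: aster
Level 1: sage, teak
Level 2: fern, ivy, hop, fir
Level 3: moss, plum
Level 4: cedar, elm, iris
Level 5: tulip
Level 6: yew, poppy
Level 7: daisy
Full level-order sequence: aster, sage, teak, fern, ivy, hop, fir, moss, plum, cedar, elm, iris, tulip, yew, poppy, daisy.

fir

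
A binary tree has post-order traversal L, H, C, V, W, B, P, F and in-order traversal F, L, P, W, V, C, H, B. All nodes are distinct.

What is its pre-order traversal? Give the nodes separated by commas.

The last element of post-order is the root; it splits in-order into left and right subtrees.
Root F: left subtree has 0 nodes { }, right has 7 {L, P, W, V, C, H, B}.
  Root P: left subtree has 1 node {L}, right has 5 {W, V, C, H, B}.
    Root B: left subtree has 4 nodes {W, V, C, H}, right has 0 { }.
      Root W: left subtree has 0 nodes { }, right has 3 {V, C, H}.
        Root V: left subtree has 0 nodes { }, right has 2 {C, H}.
          Root C: left subtree has 0 nodes { }, right has 1 {H}.

F, P, L, B, W, V, C, H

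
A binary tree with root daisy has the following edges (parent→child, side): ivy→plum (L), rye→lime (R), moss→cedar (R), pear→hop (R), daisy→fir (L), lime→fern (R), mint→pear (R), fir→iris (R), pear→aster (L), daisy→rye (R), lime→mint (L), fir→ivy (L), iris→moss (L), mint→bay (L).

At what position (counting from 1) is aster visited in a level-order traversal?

Level-order visits nodes level by level from the root, left to right within each level.
Level 0: daisy
Level 1: fir, rye
Level 2: ivy, iris, lime
Level 3: plum, moss, mint, fern
Level 4: cedar, bay, pear
Level 5: aster, hop
Full level-order sequence: daisy, fir, rye, ivy, iris, lime, plum, moss, mint, fern, cedar, bay, pear, aster, hop.

14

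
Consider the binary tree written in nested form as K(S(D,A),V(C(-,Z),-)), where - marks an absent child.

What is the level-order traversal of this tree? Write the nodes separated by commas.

Level-order visits nodes level by level from the root, left to right within each level.
Level 0: K
Level 1: S, V
Level 2: D, A, C
Level 3: Z

K, S, V, D, A, C, Z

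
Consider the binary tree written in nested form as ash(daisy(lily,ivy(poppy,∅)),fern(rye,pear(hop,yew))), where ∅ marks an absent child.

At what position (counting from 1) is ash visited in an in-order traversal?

In-order visits the left subtree, then the node, then the right subtree.
At ash: go left to daisy.
  At daisy: go left to lily.
    lily is a leaf — visit lily.
  Visit daisy.
  At daisy: go right to ivy.
    At ivy: go left to poppy.
      poppy is a leaf — visit poppy.
    Visit ivy.
    At ivy: no right child.
Visit ash.
At ash: go right to fern.
  At fern: go left to rye.
    rye is a leaf — visit rye.
  Visit fern.
  At fern: go right to pear.
    At pear: go left to hop.
      hop is a leaf — visit hop.
    Visit pear.
    At pear: go right to yew.
      yew is a leaf — visit yew.
Full in-order sequence: lily, daisy, poppy, ivy, ash, rye, fern, hop, pear, yew.

5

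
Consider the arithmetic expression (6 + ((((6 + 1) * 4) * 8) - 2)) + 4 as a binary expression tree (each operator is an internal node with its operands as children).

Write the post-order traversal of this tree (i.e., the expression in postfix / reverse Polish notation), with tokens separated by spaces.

Post-order on an expression tree gives postfix notation: for each operator, emit left operand, right operand, then the operator.

6 6 1 + 4 * 8 * 2 - + 4 +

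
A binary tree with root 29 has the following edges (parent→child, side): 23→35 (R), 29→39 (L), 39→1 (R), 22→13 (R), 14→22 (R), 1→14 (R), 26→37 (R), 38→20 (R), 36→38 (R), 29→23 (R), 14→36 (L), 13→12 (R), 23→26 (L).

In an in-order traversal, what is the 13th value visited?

23

In-order visits the left subtree, then the node, then the right subtree.
At 29: go left to 39.
  At 39: no left child.
  Visit 39.
  At 39: go right to 1.
    At 1: no left child.
    Visit 1.
    At 1: go right to 14.
      At 14: go left to 36.
        At 36: no left child.
        Visit 36.
        At 36: go right to 38.
          At 38: no left child.
          Visit 38.
          At 38: go right to 20.
            20 is a leaf — visit 20.
      Visit 14.
      At 14: go right to 22.
        At 22: no left child.
        Visit 22.
        At 22: go right to 13.
          At 13: no left child.
          Visit 13.
          At 13: go right to 12.
            12 is a leaf — visit 12.
Visit 29.
At 29: go right to 23.
  At 23: go left to 26.
    At 26: no left child.
    Visit 26.
    At 26: go right to 37.
      37 is a leaf — visit 37.
  Visit 23.
  At 23: go right to 35.
    35 is a leaf — visit 35.
Full in-order sequence: 39, 1, 36, 38, 20, 14, 22, 13, 12, 29, 26, 37, 23, 35.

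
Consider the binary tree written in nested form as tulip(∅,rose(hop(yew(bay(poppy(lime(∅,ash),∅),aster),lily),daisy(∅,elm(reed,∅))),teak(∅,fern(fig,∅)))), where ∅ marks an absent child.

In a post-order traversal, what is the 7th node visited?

Post-order visits the left subtree, then the right subtree, then the node.
At tulip: no left child.
At tulip: go right to rose.
  At rose: go left to hop.
    At hop: go left to yew.
      At yew: go left to bay.
        At bay: go left to poppy.
          At poppy: go left to lime.
            At lime: no left child.
            At lime: go right to ash.
              ash is a leaf — visit ash.
            Visit lime.
          At poppy: no right child.
          Visit poppy.
        At bay: go right to aster.
          aster is a leaf — visit aster.
        Visit bay.
      At yew: go right to lily.
        lily is a leaf — visit lily.
      Visit yew.
    At hop: go right to daisy.
      At daisy: no left child.
      At daisy: go right to elm.
        At elm: go left to reed.
          reed is a leaf — visit reed.
        At elm: no right child.
        Visit elm.
      Visit daisy.
    Visit hop.
  At rose: go right to teak.
    At teak: no left child.
    At teak: go right to fern.
      At fern: go left to fig.
        fig is a leaf — visit fig.
      At fern: no right child.
      Visit fern.
    Visit teak.
  Visit rose.
Visit tulip.
Full post-order sequence: ash, lime, poppy, aster, bay, lily, yew, reed, elm, daisy, hop, fig, fern, teak, rose, tulip.

yew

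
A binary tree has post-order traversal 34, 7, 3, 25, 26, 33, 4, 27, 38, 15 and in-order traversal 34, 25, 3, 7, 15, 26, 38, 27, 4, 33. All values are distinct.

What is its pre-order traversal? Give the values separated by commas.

15, 25, 34, 3, 7, 38, 26, 27, 4, 33

The last element of post-order is the root; it splits in-order into left and right subtrees.
Root 15: left subtree has 4 nodes {34, 25, 3, 7}, right has 5 {26, 38, 27, 4, 33}.
  Root 25: left subtree has 1 node {34}, right has 2 {3, 7}.
    Root 3: left subtree has 0 nodes { }, right has 1 {7}.
  Root 38: left subtree has 1 node {26}, right has 3 {27, 4, 33}.
    Root 27: left subtree has 0 nodes { }, right has 2 {4, 33}.
      Root 4: left subtree has 0 nodes { }, right has 1 {33}.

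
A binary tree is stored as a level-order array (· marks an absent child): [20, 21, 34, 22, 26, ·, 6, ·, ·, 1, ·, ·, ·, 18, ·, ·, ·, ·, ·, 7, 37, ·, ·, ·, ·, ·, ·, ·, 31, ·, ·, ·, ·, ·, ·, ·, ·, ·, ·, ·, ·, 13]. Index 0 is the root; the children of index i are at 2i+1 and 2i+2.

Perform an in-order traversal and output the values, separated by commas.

22, 21, 7, 1, 13, 37, 26, 20, 34, 18, 31, 6

In-order visits the left subtree, then the node, then the right subtree.
At 20: go left to 21.
  At 21: go left to 22.
    22 is a leaf — visit 22.
  Visit 21.
  At 21: go right to 26.
    At 26: go left to 1.
      At 1: go left to 7.
        7 is a leaf — visit 7.
      Visit 1.
      At 1: go right to 37.
        At 37: go left to 13.
          13 is a leaf — visit 13.
        Visit 37.
        At 37: no right child.
    Visit 26.
    At 26: no right child.
Visit 20.
At 20: go right to 34.
  At 34: no left child.
  Visit 34.
  At 34: go right to 6.
    At 6: go left to 18.
      At 18: no left child.
      Visit 18.
      At 18: go right to 31.
        31 is a leaf — visit 31.
    Visit 6.
    At 6: no right child.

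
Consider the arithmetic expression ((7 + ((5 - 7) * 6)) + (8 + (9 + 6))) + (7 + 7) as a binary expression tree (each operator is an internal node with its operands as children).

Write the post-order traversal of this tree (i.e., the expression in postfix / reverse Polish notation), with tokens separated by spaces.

7 5 7 - 6 * + 8 9 6 + + + 7 7 + +

Post-order on an expression tree gives postfix notation: for each operator, emit left operand, right operand, then the operator.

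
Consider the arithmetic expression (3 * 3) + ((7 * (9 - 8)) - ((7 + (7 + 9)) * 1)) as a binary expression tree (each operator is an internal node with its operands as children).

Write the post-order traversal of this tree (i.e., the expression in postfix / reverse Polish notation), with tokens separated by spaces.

Post-order on an expression tree gives postfix notation: for each operator, emit left operand, right operand, then the operator.

3 3 * 7 9 8 - * 7 7 9 + + 1 * - +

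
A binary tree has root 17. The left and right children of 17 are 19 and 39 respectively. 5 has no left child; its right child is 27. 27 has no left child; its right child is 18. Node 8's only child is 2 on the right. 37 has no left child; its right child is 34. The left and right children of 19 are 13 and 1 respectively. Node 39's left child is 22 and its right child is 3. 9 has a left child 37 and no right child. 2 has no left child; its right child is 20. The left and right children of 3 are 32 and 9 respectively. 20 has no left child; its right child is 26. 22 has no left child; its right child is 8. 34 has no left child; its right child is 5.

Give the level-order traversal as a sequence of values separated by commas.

17, 19, 39, 13, 1, 22, 3, 8, 32, 9, 2, 37, 20, 34, 26, 5, 27, 18

Level-order visits nodes level by level from the root, left to right within each level.
Level 0: 17
Level 1: 19, 39
Level 2: 13, 1, 22, 3
Level 3: 8, 32, 9
Level 4: 2, 37
Level 5: 20, 34
Level 6: 26, 5
Level 7: 27
Level 8: 18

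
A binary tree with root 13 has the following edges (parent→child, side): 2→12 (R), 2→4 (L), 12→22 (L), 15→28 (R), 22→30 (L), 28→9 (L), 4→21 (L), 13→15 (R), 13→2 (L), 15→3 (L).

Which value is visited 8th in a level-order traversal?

21

Level-order visits nodes level by level from the root, left to right within each level.
Level 0: 13
Level 1: 2, 15
Level 2: 4, 12, 3, 28
Level 3: 21, 22, 9
Level 4: 30
Full level-order sequence: 13, 2, 15, 4, 12, 3, 28, 21, 22, 9, 30.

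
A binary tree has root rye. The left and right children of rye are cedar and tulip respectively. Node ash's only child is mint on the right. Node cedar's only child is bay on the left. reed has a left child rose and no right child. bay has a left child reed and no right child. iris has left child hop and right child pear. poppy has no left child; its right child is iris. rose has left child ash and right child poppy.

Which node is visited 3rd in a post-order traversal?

hop

Post-order visits the left subtree, then the right subtree, then the node.
At rye: go left to cedar.
  At cedar: go left to bay.
    At bay: go left to reed.
      At reed: go left to rose.
        At rose: go left to ash.
          At ash: no left child.
          At ash: go right to mint.
            mint is a leaf — visit mint.
          Visit ash.
        At rose: go right to poppy.
          At poppy: no left child.
          At poppy: go right to iris.
            At iris: go left to hop.
              hop is a leaf — visit hop.
            At iris: go right to pear.
              pear is a leaf — visit pear.
            Visit iris.
          Visit poppy.
        Visit rose.
      At reed: no right child.
      Visit reed.
    At bay: no right child.
    Visit bay.
  At cedar: no right child.
  Visit cedar.
At rye: go right to tulip.
  tulip is a leaf — visit tulip.
Visit rye.
Full post-order sequence: mint, ash, hop, pear, iris, poppy, rose, reed, bay, cedar, tulip, rye.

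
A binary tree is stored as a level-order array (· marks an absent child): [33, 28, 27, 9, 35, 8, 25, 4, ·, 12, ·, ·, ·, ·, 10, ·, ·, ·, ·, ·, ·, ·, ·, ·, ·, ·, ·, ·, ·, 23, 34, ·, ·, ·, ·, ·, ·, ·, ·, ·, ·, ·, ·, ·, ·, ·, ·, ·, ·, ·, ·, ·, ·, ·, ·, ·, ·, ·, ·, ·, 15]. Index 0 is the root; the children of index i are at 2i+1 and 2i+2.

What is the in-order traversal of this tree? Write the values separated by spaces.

4 9 28 12 35 33 8 27 25 23 15 10 34

In-order visits the left subtree, then the node, then the right subtree.
At 33: go left to 28.
  At 28: go left to 9.
    At 9: go left to 4.
      4 is a leaf — visit 4.
    Visit 9.
    At 9: no right child.
  Visit 28.
  At 28: go right to 35.
    At 35: go left to 12.
      12 is a leaf — visit 12.
    Visit 35.
    At 35: no right child.
Visit 33.
At 33: go right to 27.
  At 27: go left to 8.
    8 is a leaf — visit 8.
  Visit 27.
  At 27: go right to 25.
    At 25: no left child.
    Visit 25.
    At 25: go right to 10.
      At 10: go left to 23.
        At 23: no left child.
        Visit 23.
        At 23: go right to 15.
          15 is a leaf — visit 15.
      Visit 10.
      At 10: go right to 34.
        34 is a leaf — visit 34.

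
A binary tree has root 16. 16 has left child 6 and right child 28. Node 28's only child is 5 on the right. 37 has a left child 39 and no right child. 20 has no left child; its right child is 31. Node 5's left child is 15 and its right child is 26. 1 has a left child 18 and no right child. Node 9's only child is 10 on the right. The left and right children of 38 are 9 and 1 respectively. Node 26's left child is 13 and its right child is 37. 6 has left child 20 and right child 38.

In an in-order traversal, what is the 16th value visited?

In-order visits the left subtree, then the node, then the right subtree.
At 16: go left to 6.
  At 6: go left to 20.
    At 20: no left child.
    Visit 20.
    At 20: go right to 31.
      31 is a leaf — visit 31.
  Visit 6.
  At 6: go right to 38.
    At 38: go left to 9.
      At 9: no left child.
      Visit 9.
      At 9: go right to 10.
        10 is a leaf — visit 10.
    Visit 38.
    At 38: go right to 1.
      At 1: go left to 18.
        18 is a leaf — visit 18.
      Visit 1.
      At 1: no right child.
Visit 16.
At 16: go right to 28.
  At 28: no left child.
  Visit 28.
  At 28: go right to 5.
    At 5: go left to 15.
      15 is a leaf — visit 15.
    Visit 5.
    At 5: go right to 26.
      At 26: go left to 13.
        13 is a leaf — visit 13.
      Visit 26.
      At 26: go right to 37.
        At 37: go left to 39.
          39 is a leaf — visit 39.
        Visit 37.
        At 37: no right child.
Full in-order sequence: 20, 31, 6, 9, 10, 38, 18, 1, 16, 28, 15, 5, 13, 26, 39, 37.

37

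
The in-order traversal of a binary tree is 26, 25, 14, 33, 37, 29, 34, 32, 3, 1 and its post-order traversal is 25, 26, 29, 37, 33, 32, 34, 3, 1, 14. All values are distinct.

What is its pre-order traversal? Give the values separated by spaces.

14 26 25 1 3 34 33 37 29 32

The last element of post-order is the root; it splits in-order into left and right subtrees.
Root 14: left subtree has 2 nodes {26, 25}, right has 7 {33, 37, 29, 34, 32, 3, 1}.
  Root 26: left subtree has 0 nodes { }, right has 1 {25}.
  Root 1: left subtree has 6 nodes {33, 37, 29, 34, 32, 3}, right has 0 { }.
    Root 3: left subtree has 5 nodes {33, 37, 29, 34, 32}, right has 0 { }.
      Root 34: left subtree has 3 nodes {33, 37, 29}, right has 1 {32}.
        Root 33: left subtree has 0 nodes { }, right has 2 {37, 29}.
          Root 37: left subtree has 0 nodes { }, right has 1 {29}.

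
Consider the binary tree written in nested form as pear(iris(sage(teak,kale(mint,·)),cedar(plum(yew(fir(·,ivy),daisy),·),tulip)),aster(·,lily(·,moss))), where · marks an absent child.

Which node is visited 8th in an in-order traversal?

yew

In-order visits the left subtree, then the node, then the right subtree.
At pear: go left to iris.
  At iris: go left to sage.
    At sage: go left to teak.
      teak is a leaf — visit teak.
    Visit sage.
    At sage: go right to kale.
      At kale: go left to mint.
        mint is a leaf — visit mint.
      Visit kale.
      At kale: no right child.
  Visit iris.
  At iris: go right to cedar.
    At cedar: go left to plum.
      At plum: go left to yew.
        At yew: go left to fir.
          At fir: no left child.
          Visit fir.
          At fir: go right to ivy.
            ivy is a leaf — visit ivy.
        Visit yew.
        At yew: go right to daisy.
          daisy is a leaf — visit daisy.
      Visit plum.
      At plum: no right child.
    Visit cedar.
    At cedar: go right to tulip.
      tulip is a leaf — visit tulip.
Visit pear.
At pear: go right to aster.
  At aster: no left child.
  Visit aster.
  At aster: go right to lily.
    At lily: no left child.
    Visit lily.
    At lily: go right to moss.
      moss is a leaf — visit moss.
Full in-order sequence: teak, sage, mint, kale, iris, fir, ivy, yew, daisy, plum, cedar, tulip, pear, aster, lily, moss.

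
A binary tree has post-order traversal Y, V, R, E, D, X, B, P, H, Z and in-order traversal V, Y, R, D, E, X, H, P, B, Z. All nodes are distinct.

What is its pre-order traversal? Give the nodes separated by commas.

Z, H, X, D, R, V, Y, E, P, B

The last element of post-order is the root; it splits in-order into left and right subtrees.
Root Z: left subtree has 9 nodes {V, Y, R, D, E, X, H, P, B}, right has 0 { }.
  Root H: left subtree has 6 nodes {V, Y, R, D, E, X}, right has 2 {P, B}.
    Root X: left subtree has 5 nodes {V, Y, R, D, E}, right has 0 { }.
      Root D: left subtree has 3 nodes {V, Y, R}, right has 1 {E}.
        Root R: left subtree has 2 nodes {V, Y}, right has 0 { }.
          Root V: left subtree has 0 nodes { }, right has 1 {Y}.
    Root P: left subtree has 0 nodes { }, right has 1 {B}.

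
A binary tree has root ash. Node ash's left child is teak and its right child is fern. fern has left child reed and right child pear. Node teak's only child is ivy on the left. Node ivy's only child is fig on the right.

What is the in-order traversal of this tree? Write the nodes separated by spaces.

In-order visits the left subtree, then the node, then the right subtree.
At ash: go left to teak.
  At teak: go left to ivy.
    At ivy: no left child.
    Visit ivy.
    At ivy: go right to fig.
      fig is a leaf — visit fig.
  Visit teak.
  At teak: no right child.
Visit ash.
At ash: go right to fern.
  At fern: go left to reed.
    reed is a leaf — visit reed.
  Visit fern.
  At fern: go right to pear.
    pear is a leaf — visit pear.

ivy fig teak ash reed fern pear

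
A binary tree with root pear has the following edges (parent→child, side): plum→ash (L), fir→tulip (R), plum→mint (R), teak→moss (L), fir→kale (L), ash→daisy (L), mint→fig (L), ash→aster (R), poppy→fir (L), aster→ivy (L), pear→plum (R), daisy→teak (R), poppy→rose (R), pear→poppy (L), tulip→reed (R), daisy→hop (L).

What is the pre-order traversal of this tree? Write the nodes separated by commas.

Pre-order visits the node, then its left subtree, then its right subtree.
Visit pear.
At pear: go left to poppy.
  Visit poppy.
  At poppy: go left to fir.
    Visit fir.
    At fir: go left to kale.
      kale is a leaf — visit kale.
    At fir: go right to tulip.
      Visit tulip.
      At tulip: no left child.
      At tulip: go right to reed.
        reed is a leaf — visit reed.
  At poppy: go right to rose.
    rose is a leaf — visit rose.
At pear: go right to plum.
  Visit plum.
  At plum: go left to ash.
    Visit ash.
    At ash: go left to daisy.
      Visit daisy.
      At daisy: go left to hop.
        hop is a leaf — visit hop.
      At daisy: go right to teak.
        Visit teak.
        At teak: go left to moss.
          moss is a leaf — visit moss.
        At teak: no right child.
    At ash: go right to aster.
      Visit aster.
      At aster: go left to ivy.
        ivy is a leaf — visit ivy.
      At aster: no right child.
  At plum: go right to mint.
    Visit mint.
    At mint: go left to fig.
      fig is a leaf — visit fig.
    At mint: no right child.

pear, poppy, fir, kale, tulip, reed, rose, plum, ash, daisy, hop, teak, moss, aster, ivy, mint, fig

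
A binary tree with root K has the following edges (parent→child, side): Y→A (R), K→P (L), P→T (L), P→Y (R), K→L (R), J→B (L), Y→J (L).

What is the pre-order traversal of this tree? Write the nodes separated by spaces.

K P T Y J B A L

Pre-order visits the node, then its left subtree, then its right subtree.
Visit K.
At K: go left to P.
  Visit P.
  At P: go left to T.
    T is a leaf — visit T.
  At P: go right to Y.
    Visit Y.
    At Y: go left to J.
      Visit J.
      At J: go left to B.
        B is a leaf — visit B.
      At J: no right child.
    At Y: go right to A.
      A is a leaf — visit A.
At K: go right to L.
  L is a leaf — visit L.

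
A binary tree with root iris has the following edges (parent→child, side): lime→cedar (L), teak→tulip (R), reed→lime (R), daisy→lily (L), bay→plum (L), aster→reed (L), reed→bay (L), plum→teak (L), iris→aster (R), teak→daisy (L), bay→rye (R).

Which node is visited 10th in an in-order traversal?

In-order visits the left subtree, then the node, then the right subtree.
At iris: no left child.
Visit iris.
At iris: go right to aster.
  At aster: go left to reed.
    At reed: go left to bay.
      At bay: go left to plum.
        At plum: go left to teak.
          At teak: go left to daisy.
            At daisy: go left to lily.
              lily is a leaf — visit lily.
            Visit daisy.
            At daisy: no right child.
          Visit teak.
          At teak: go right to tulip.
            tulip is a leaf — visit tulip.
        Visit plum.
        At plum: no right child.
      Visit bay.
      At bay: go right to rye.
        rye is a leaf — visit rye.
    Visit reed.
    At reed: go right to lime.
      At lime: go left to cedar.
        cedar is a leaf — visit cedar.
      Visit lime.
      At lime: no right child.
  Visit aster.
  At aster: no right child.
Full in-order sequence: iris, lily, daisy, teak, tulip, plum, bay, rye, reed, cedar, lime, aster.

cedar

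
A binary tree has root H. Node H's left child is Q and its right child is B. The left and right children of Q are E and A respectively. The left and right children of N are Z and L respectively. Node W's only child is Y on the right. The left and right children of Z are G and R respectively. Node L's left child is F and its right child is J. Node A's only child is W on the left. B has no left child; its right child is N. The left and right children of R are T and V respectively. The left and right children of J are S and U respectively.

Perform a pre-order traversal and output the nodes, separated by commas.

Pre-order visits the node, then its left subtree, then its right subtree.
Visit H.
At H: go left to Q.
  Visit Q.
  At Q: go left to E.
    E is a leaf — visit E.
  At Q: go right to A.
    Visit A.
    At A: go left to W.
      Visit W.
      At W: no left child.
      At W: go right to Y.
        Y is a leaf — visit Y.
    At A: no right child.
At H: go right to B.
  Visit B.
  At B: no left child.
  At B: go right to N.
    Visit N.
    At N: go left to Z.
      Visit Z.
      At Z: go left to G.
        G is a leaf — visit G.
      At Z: go right to R.
        Visit R.
        At R: go left to T.
          T is a leaf — visit T.
        At R: go right to V.
          V is a leaf — visit V.
    At N: go right to L.
      Visit L.
      At L: go left to F.
        F is a leaf — visit F.
      At L: go right to J.
        Visit J.
        At J: go left to S.
          S is a leaf — visit S.
        At J: go right to U.
          U is a leaf — visit U.

H, Q, E, A, W, Y, B, N, Z, G, R, T, V, L, F, J, S, U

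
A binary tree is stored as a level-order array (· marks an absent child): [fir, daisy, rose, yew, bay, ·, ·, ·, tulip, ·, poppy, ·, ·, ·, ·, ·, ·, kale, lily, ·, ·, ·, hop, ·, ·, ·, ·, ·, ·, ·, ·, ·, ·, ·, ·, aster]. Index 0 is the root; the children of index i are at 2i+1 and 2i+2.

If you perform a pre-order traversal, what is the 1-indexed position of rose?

11

Pre-order visits the node, then its left subtree, then its right subtree.
Visit fir.
At fir: go left to daisy.
  Visit daisy.
  At daisy: go left to yew.
    Visit yew.
    At yew: no left child.
    At yew: go right to tulip.
      Visit tulip.
      At tulip: go left to kale.
        Visit kale.
        At kale: go left to aster.
          aster is a leaf — visit aster.
        At kale: no right child.
      At tulip: go right to lily.
        lily is a leaf — visit lily.
  At daisy: go right to bay.
    Visit bay.
    At bay: no left child.
    At bay: go right to poppy.
      Visit poppy.
      At poppy: no left child.
      At poppy: go right to hop.
        hop is a leaf — visit hop.
At fir: go right to rose.
  rose is a leaf — visit rose.
Full pre-order sequence: fir, daisy, yew, tulip, kale, aster, lily, bay, poppy, hop, rose.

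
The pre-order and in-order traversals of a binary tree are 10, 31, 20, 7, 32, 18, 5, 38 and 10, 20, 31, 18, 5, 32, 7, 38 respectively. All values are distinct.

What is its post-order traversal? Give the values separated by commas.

The first element of pre-order is the root; it splits in-order into left and right subtrees.
Root 10: left subtree has 0 nodes { }, right has 7 {20, 31, 18, 5, 32, 7, 38}.
  Root 31: left subtree has 1 node {20}, right has 5 {18, 5, 32, 7, 38}.
    Root 7: left subtree has 3 nodes {18, 5, 32}, right has 1 {38}.
      Root 32: left subtree has 2 nodes {18, 5}, right has 0 { }.
        Root 18: left subtree has 0 nodes { }, right has 1 {5}.

20, 5, 18, 32, 38, 7, 31, 10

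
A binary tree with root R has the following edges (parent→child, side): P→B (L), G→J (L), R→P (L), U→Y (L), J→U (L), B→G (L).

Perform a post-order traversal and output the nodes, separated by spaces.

Y U J G B P R

Post-order visits the left subtree, then the right subtree, then the node.
At R: go left to P.
  At P: go left to B.
    At B: go left to G.
      At G: go left to J.
        At J: go left to U.
          At U: go left to Y.
            Y is a leaf — visit Y.
          At U: no right child.
          Visit U.
        At J: no right child.
        Visit J.
      At G: no right child.
      Visit G.
    At B: no right child.
    Visit B.
  At P: no right child.
  Visit P.
At R: no right child.
Visit R.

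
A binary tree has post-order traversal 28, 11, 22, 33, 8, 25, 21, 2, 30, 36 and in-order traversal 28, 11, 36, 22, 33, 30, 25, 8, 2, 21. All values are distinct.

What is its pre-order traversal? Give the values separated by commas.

36, 11, 28, 30, 33, 22, 2, 25, 8, 21

The last element of post-order is the root; it splits in-order into left and right subtrees.
Root 36: left subtree has 2 nodes {28, 11}, right has 7 {22, 33, 30, 25, 8, 2, 21}.
  Root 11: left subtree has 1 node {28}, right has 0 { }.
  Root 30: left subtree has 2 nodes {22, 33}, right has 4 {25, 8, 2, 21}.
    Root 33: left subtree has 1 node {22}, right has 0 { }.
    Root 2: left subtree has 2 nodes {25, 8}, right has 1 {21}.
      Root 25: left subtree has 0 nodes { }, right has 1 {8}.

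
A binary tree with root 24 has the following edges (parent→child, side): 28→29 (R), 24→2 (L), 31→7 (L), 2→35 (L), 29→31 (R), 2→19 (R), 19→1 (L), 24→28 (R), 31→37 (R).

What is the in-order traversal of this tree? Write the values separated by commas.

35, 2, 1, 19, 24, 28, 29, 7, 31, 37

In-order visits the left subtree, then the node, then the right subtree.
At 24: go left to 2.
  At 2: go left to 35.
    35 is a leaf — visit 35.
  Visit 2.
  At 2: go right to 19.
    At 19: go left to 1.
      1 is a leaf — visit 1.
    Visit 19.
    At 19: no right child.
Visit 24.
At 24: go right to 28.
  At 28: no left child.
  Visit 28.
  At 28: go right to 29.
    At 29: no left child.
    Visit 29.
    At 29: go right to 31.
      At 31: go left to 7.
        7 is a leaf — visit 7.
      Visit 31.
      At 31: go right to 37.
        37 is a leaf — visit 37.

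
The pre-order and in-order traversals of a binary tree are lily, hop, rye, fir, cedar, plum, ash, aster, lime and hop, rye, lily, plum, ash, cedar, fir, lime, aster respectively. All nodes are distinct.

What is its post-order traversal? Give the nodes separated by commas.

rye, hop, ash, plum, cedar, lime, aster, fir, lily

The first element of pre-order is the root; it splits in-order into left and right subtrees.
Root lily: left subtree has 2 nodes {hop, rye}, right has 6 {plum, ash, cedar, fir, lime, aster}.
  Root hop: left subtree has 0 nodes { }, right has 1 {rye}.
  Root fir: left subtree has 3 nodes {plum, ash, cedar}, right has 2 {lime, aster}.
    Root cedar: left subtree has 2 nodes {plum, ash}, right has 0 { }.
      Root plum: left subtree has 0 nodes { }, right has 1 {ash}.
    Root aster: left subtree has 1 node {lime}, right has 0 { }.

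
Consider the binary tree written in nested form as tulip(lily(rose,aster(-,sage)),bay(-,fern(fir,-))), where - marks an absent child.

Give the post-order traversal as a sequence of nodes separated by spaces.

rose sage aster lily fir fern bay tulip

Post-order visits the left subtree, then the right subtree, then the node.
At tulip: go left to lily.
  At lily: go left to rose.
    rose is a leaf — visit rose.
  At lily: go right to aster.
    At aster: no left child.
    At aster: go right to sage.
      sage is a leaf — visit sage.
    Visit aster.
  Visit lily.
At tulip: go right to bay.
  At bay: no left child.
  At bay: go right to fern.
    At fern: go left to fir.
      fir is a leaf — visit fir.
    At fern: no right child.
    Visit fern.
  Visit bay.
Visit tulip.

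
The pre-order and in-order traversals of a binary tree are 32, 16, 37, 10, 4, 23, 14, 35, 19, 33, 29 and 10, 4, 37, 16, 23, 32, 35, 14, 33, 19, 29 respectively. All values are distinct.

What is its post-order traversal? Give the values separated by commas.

4, 10, 37, 23, 16, 35, 33, 29, 19, 14, 32

The first element of pre-order is the root; it splits in-order into left and right subtrees.
Root 32: left subtree has 5 nodes {10, 4, 37, 16, 23}, right has 5 {35, 14, 33, 19, 29}.
  Root 16: left subtree has 3 nodes {10, 4, 37}, right has 1 {23}.
    Root 37: left subtree has 2 nodes {10, 4}, right has 0 { }.
      Root 10: left subtree has 0 nodes { }, right has 1 {4}.
  Root 14: left subtree has 1 node {35}, right has 3 {33, 19, 29}.
    Root 19: left subtree has 1 node {33}, right has 1 {29}.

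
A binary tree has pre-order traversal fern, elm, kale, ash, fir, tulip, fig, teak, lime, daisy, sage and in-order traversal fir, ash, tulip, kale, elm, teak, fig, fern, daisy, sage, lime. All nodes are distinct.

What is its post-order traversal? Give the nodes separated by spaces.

The first element of pre-order is the root; it splits in-order into left and right subtrees.
Root fern: left subtree has 7 nodes {fir, ash, tulip, kale, elm, teak, fig}, right has 3 {daisy, sage, lime}.
  Root elm: left subtree has 4 nodes {fir, ash, tulip, kale}, right has 2 {teak, fig}.
    Root kale: left subtree has 3 nodes {fir, ash, tulip}, right has 0 { }.
      Root ash: left subtree has 1 node {fir}, right has 1 {tulip}.
    Root fig: left subtree has 1 node {teak}, right has 0 { }.
  Root lime: left subtree has 2 nodes {daisy, sage}, right has 0 { }.
    Root daisy: left subtree has 0 nodes { }, right has 1 {sage}.

fir tulip ash kale teak fig elm sage daisy lime fern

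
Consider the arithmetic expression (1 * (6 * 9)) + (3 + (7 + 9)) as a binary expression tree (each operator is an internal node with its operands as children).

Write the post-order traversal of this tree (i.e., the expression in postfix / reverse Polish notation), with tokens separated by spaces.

1 6 9 * * 3 7 9 + + +

Post-order on an expression tree gives postfix notation: for each operator, emit left operand, right operand, then the operator.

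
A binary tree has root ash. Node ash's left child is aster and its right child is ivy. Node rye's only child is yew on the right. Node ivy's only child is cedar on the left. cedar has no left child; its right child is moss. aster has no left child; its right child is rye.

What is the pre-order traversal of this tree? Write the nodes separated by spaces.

Pre-order visits the node, then its left subtree, then its right subtree.
Visit ash.
At ash: go left to aster.
  Visit aster.
  At aster: no left child.
  At aster: go right to rye.
    Visit rye.
    At rye: no left child.
    At rye: go right to yew.
      yew is a leaf — visit yew.
At ash: go right to ivy.
  Visit ivy.
  At ivy: go left to cedar.
    Visit cedar.
    At cedar: no left child.
    At cedar: go right to moss.
      moss is a leaf — visit moss.
  At ivy: no right child.

ash aster rye yew ivy cedar moss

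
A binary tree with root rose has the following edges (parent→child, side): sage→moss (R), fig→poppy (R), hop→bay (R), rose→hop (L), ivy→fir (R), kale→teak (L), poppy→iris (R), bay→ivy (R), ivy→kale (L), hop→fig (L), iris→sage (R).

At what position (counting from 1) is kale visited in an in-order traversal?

In-order visits the left subtree, then the node, then the right subtree.
At rose: go left to hop.
  At hop: go left to fig.
    At fig: no left child.
    Visit fig.
    At fig: go right to poppy.
      At poppy: no left child.
      Visit poppy.
      At poppy: go right to iris.
        At iris: no left child.
        Visit iris.
        At iris: go right to sage.
          At sage: no left child.
          Visit sage.
          At sage: go right to moss.
            moss is a leaf — visit moss.
  Visit hop.
  At hop: go right to bay.
    At bay: no left child.
    Visit bay.
    At bay: go right to ivy.
      At ivy: go left to kale.
        At kale: go left to teak.
          teak is a leaf — visit teak.
        Visit kale.
        At kale: no right child.
      Visit ivy.
      At ivy: go right to fir.
        fir is a leaf — visit fir.
Visit rose.
At rose: no right child.
Full in-order sequence: fig, poppy, iris, sage, moss, hop, bay, teak, kale, ivy, fir, rose.

9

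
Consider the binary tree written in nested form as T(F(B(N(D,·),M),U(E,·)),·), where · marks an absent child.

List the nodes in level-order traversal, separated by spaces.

T F B U N M E D

Level-order visits nodes level by level from the root, left to right within each level.
Level 0: T
Level 1: F
Level 2: B, U
Level 3: N, M, E
Level 4: D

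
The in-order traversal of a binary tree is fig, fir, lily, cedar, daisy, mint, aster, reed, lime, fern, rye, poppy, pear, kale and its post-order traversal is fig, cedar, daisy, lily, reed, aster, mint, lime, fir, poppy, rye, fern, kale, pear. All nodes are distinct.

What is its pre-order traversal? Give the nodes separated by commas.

pear, fern, fir, fig, lime, mint, lily, daisy, cedar, aster, reed, rye, poppy, kale

The last element of post-order is the root; it splits in-order into left and right subtrees.
Root pear: left subtree has 12 nodes {fig, fir, lily, cedar, daisy, mint, aster, reed, lime, fern, rye, poppy}, right has 1 {kale}.
  Root fern: left subtree has 9 nodes {fig, fir, lily, cedar, daisy, mint, aster, reed, lime}, right has 2 {rye, poppy}.
    Root fir: left subtree has 1 node {fig}, right has 7 {lily, cedar, daisy, mint, aster, reed, lime}.
      Root lime: left subtree has 6 nodes {lily, cedar, daisy, mint, aster, reed}, right has 0 { }.
        Root mint: left subtree has 3 nodes {lily, cedar, daisy}, right has 2 {aster, reed}.
          Root lily: left subtree has 0 nodes { }, right has 2 {cedar, daisy}.
            Root daisy: left subtree has 1 node {cedar}, right has 0 { }.
          Root aster: left subtree has 0 nodes { }, right has 1 {reed}.
    Root rye: left subtree has 0 nodes { }, right has 1 {poppy}.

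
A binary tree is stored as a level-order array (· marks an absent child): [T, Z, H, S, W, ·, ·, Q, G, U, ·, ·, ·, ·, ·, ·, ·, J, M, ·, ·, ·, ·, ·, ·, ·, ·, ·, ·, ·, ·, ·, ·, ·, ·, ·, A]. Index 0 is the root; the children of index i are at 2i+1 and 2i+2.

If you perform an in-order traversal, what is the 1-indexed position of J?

In-order visits the left subtree, then the node, then the right subtree.
At T: go left to Z.
  At Z: go left to S.
    At S: go left to Q.
      Q is a leaf — visit Q.
    Visit S.
    At S: go right to G.
      At G: go left to J.
        At J: no left child.
        Visit J.
        At J: go right to A.
          A is a leaf — visit A.
      Visit G.
      At G: go right to M.
        M is a leaf — visit M.
  Visit Z.
  At Z: go right to W.
    At W: go left to U.
      U is a leaf — visit U.
    Visit W.
    At W: no right child.
Visit T.
At T: go right to H.
  H is a leaf — visit H.
Full in-order sequence: Q, S, J, A, G, M, Z, U, W, T, H.

3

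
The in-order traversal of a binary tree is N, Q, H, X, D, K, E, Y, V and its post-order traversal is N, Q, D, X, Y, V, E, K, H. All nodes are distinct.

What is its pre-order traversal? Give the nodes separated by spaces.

The last element of post-order is the root; it splits in-order into left and right subtrees.
Root H: left subtree has 2 nodes {N, Q}, right has 6 {X, D, K, E, Y, V}.
  Root Q: left subtree has 1 node {N}, right has 0 { }.
  Root K: left subtree has 2 nodes {X, D}, right has 3 {E, Y, V}.
    Root X: left subtree has 0 nodes { }, right has 1 {D}.
    Root E: left subtree has 0 nodes { }, right has 2 {Y, V}.
      Root V: left subtree has 1 node {Y}, right has 0 { }.

H Q N K X D E V Y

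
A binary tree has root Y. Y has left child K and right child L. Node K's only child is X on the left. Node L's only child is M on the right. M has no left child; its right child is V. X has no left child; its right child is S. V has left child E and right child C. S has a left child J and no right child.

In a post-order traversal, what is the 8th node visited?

Post-order visits the left subtree, then the right subtree, then the node.
At Y: go left to K.
  At K: go left to X.
    At X: no left child.
    At X: go right to S.
      At S: go left to J.
        J is a leaf — visit J.
      At S: no right child.
      Visit S.
    Visit X.
  At K: no right child.
  Visit K.
At Y: go right to L.
  At L: no left child.
  At L: go right to M.
    At M: no left child.
    At M: go right to V.
      At V: go left to E.
        E is a leaf — visit E.
      At V: go right to C.
        C is a leaf — visit C.
      Visit V.
    Visit M.
  Visit L.
Visit Y.
Full post-order sequence: J, S, X, K, E, C, V, M, L, Y.

M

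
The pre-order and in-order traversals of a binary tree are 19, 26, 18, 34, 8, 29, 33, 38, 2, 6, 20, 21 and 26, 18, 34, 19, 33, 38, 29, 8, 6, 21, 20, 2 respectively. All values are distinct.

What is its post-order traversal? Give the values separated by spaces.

The first element of pre-order is the root; it splits in-order into left and right subtrees.
Root 19: left subtree has 3 nodes {26, 18, 34}, right has 8 {33, 38, 29, 8, 6, 21, 20, 2}.
  Root 26: left subtree has 0 nodes { }, right has 2 {18, 34}.
    Root 18: left subtree has 0 nodes { }, right has 1 {34}.
  Root 8: left subtree has 3 nodes {33, 38, 29}, right has 4 {6, 21, 20, 2}.
    Root 29: left subtree has 2 nodes {33, 38}, right has 0 { }.
      Root 33: left subtree has 0 nodes { }, right has 1 {38}.
    Root 2: left subtree has 3 nodes {6, 21, 20}, right has 0 { }.
      Root 6: left subtree has 0 nodes { }, right has 2 {21, 20}.
        Root 20: left subtree has 1 node {21}, right has 0 { }.

34 18 26 38 33 29 21 20 6 2 8 19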